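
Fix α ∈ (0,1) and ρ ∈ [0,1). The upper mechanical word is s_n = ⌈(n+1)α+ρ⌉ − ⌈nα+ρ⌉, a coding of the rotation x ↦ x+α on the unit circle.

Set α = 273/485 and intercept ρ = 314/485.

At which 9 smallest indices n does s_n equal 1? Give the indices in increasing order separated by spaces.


n=0: ⌈587/485⌉−⌈314/485⌉ = 2−1 = 1  ← one
n=1: ⌈860/485⌉−⌈587/485⌉ = 2−2 = 0
n=2: ⌈1133/485⌉−⌈860/485⌉ = 3−2 = 1  ← one
n=3: ⌈1406/485⌉−⌈1133/485⌉ = 3−3 = 0
n=4: ⌈1679/485⌉−⌈1406/485⌉ = 4−3 = 1  ← one
n=5: ⌈1952/485⌉−⌈1679/485⌉ = 5−4 = 1  ← one
n=6: ⌈2225/485⌉−⌈1952/485⌉ = 5−5 = 0
n=7: ⌈2498/485⌉−⌈2225/485⌉ = 6−5 = 1  ← one
n=8: ⌈2771/485⌉−⌈2498/485⌉ = 6−6 = 0
n=9: ⌈3044/485⌉−⌈2771/485⌉ = 7−6 = 1  ← one
n=10: ⌈3317/485⌉−⌈3044/485⌉ = 7−7 = 0
n=11: ⌈3590/485⌉−⌈3317/485⌉ = 8−7 = 1  ← one
n=12: ⌈3863/485⌉−⌈3590/485⌉ = 8−8 = 0
n=13: ⌈4136/485⌉−⌈3863/485⌉ = 9−8 = 1  ← one
n=14: ⌈4409/485⌉−⌈4136/485⌉ = 10−9 = 1  ← one
positions of the first 9 ones: 0 2 4 5 7 9 11 13 14

0 2 4 5 7 9 11 13 14


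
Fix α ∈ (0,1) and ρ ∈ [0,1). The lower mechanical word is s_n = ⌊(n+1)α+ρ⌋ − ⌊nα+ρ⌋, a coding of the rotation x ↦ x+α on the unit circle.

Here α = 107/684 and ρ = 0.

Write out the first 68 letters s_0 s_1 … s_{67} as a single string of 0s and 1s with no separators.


n=0: ⌊(1·107)/684⌋ − ⌊(0·107)/684⌋ = ⌊107/684⌋ − ⌊0/684⌋ = 0 − 0 = 0
n=1: ⌊(2·107)/684⌋ − ⌊(1·107)/684⌋ = ⌊214/684⌋ − ⌊107/684⌋ = 0 − 0 = 0
n=2: ⌊(3·107)/684⌋ − ⌊(2·107)/684⌋ = ⌊321/684⌋ − ⌊214/684⌋ = 0 − 0 = 0
n=3: ⌊(4·107)/684⌋ − ⌊(3·107)/684⌋ = ⌊428/684⌋ − ⌊321/684⌋ = 0 − 0 = 0
n=4: ⌊(5·107)/684⌋ − ⌊(4·107)/684⌋ = ⌊535/684⌋ − ⌊428/684⌋ = 0 − 0 = 0
n=5: ⌊(6·107)/684⌋ − ⌊(5·107)/684⌋ = ⌊642/684⌋ − ⌊535/684⌋ = 0 − 0 = 0
n=6: ⌊(7·107)/684⌋ − ⌊(6·107)/684⌋ = ⌊749/684⌋ − ⌊642/684⌋ = 1 − 0 = 1
n=7: ⌊(8·107)/684⌋ − ⌊(7·107)/684⌋ = ⌊856/684⌋ − ⌊749/684⌋ = 1 − 1 = 0
n=8: ⌊(9·107)/684⌋ − ⌊(8·107)/684⌋ = ⌊963/684⌋ − ⌊856/684⌋ = 1 − 1 = 0
n=9: ⌊(10·107)/684⌋ − ⌊(9·107)/684⌋ = ⌊1070/684⌋ − ⌊963/684⌋ = 1 − 1 = 0
n=10: ⌊(11·107)/684⌋ − ⌊(10·107)/684⌋ = ⌊1177/684⌋ − ⌊1070/684⌋ = 1 − 1 = 0
n=11: ⌊(12·107)/684⌋ − ⌊(11·107)/684⌋ = ⌊1284/684⌋ − ⌊1177/684⌋ = 1 − 1 = 0
n=12: ⌊(13·107)/684⌋ − ⌊(12·107)/684⌋ = ⌊1391/684⌋ − ⌊1284/684⌋ = 2 − 1 = 1
n=13: ⌊(14·107)/684⌋ − ⌊(13·107)/684⌋ = ⌊1498/684⌋ − ⌊1391/684⌋ = 2 − 2 = 0
n=14: ⌊(15·107)/684⌋ − ⌊(14·107)/684⌋ = ⌊1605/684⌋ − ⌊1498/684⌋ = 2 − 2 = 0
n=15: ⌊(16·107)/684⌋ − ⌊(15·107)/684⌋ = ⌊1712/684⌋ − ⌊1605/684⌋ = 2 − 2 = 0
n=16: ⌊(17·107)/684⌋ − ⌊(16·107)/684⌋ = ⌊1819/684⌋ − ⌊1712/684⌋ = 2 − 2 = 0
n=17: ⌊(18·107)/684⌋ − ⌊(17·107)/684⌋ = ⌊1926/684⌋ − ⌊1819/684⌋ = 2 − 2 = 0
n=18: ⌊(19·107)/684⌋ − ⌊(18·107)/684⌋ = ⌊2033/684⌋ − ⌊1926/684⌋ = 2 − 2 = 0
n=19: ⌊(20·107)/684⌋ − ⌊(19·107)/684⌋ = ⌊2140/684⌋ − ⌊2033/684⌋ = 3 − 2 = 1
n=20: ⌊(21·107)/684⌋ − ⌊(20·107)/684⌋ = ⌊2247/684⌋ − ⌊2140/684⌋ = 3 − 3 = 0
n=21: ⌊(22·107)/684⌋ − ⌊(21·107)/684⌋ = ⌊2354/684⌋ − ⌊2247/684⌋ = 3 − 3 = 0
n=22: ⌊(23·107)/684⌋ − ⌊(22·107)/684⌋ = ⌊2461/684⌋ − ⌊2354/684⌋ = 3 − 3 = 0
n=23: ⌊(24·107)/684⌋ − ⌊(23·107)/684⌋ = ⌊2568/684⌋ − ⌊2461/684⌋ = 3 − 3 = 0
n=24: ⌊(25·107)/684⌋ − ⌊(24·107)/684⌋ = ⌊2675/684⌋ − ⌊2568/684⌋ = 3 − 3 = 0
n=25: ⌊(26·107)/684⌋ − ⌊(25·107)/684⌋ = ⌊2782/684⌋ − ⌊2675/684⌋ = 4 − 3 = 1
n=26: ⌊(27·107)/684⌋ − ⌊(26·107)/684⌋ = ⌊2889/684⌋ − ⌊2782/684⌋ = 4 − 4 = 0
n=27: ⌊(28·107)/684⌋ − ⌊(27·107)/684⌋ = ⌊2996/684⌋ − ⌊2889/684⌋ = 4 − 4 = 0
n=28: ⌊(29·107)/684⌋ − ⌊(28·107)/684⌋ = ⌊3103/684⌋ − ⌊2996/684⌋ = 4 − 4 = 0
n=29: ⌊(30·107)/684⌋ − ⌊(29·107)/684⌋ = ⌊3210/684⌋ − ⌊3103/684⌋ = 4 − 4 = 0
n=30: ⌊(31·107)/684⌋ − ⌊(30·107)/684⌋ = ⌊3317/684⌋ − ⌊3210/684⌋ = 4 − 4 = 0
n=31: ⌊(32·107)/684⌋ − ⌊(31·107)/684⌋ = ⌊3424/684⌋ − ⌊3317/684⌋ = 5 − 4 = 1
n=32: ⌊(33·107)/684⌋ − ⌊(32·107)/684⌋ = ⌊3531/684⌋ − ⌊3424/684⌋ = 5 − 5 = 0
n=33: ⌊(34·107)/684⌋ − ⌊(33·107)/684⌋ = ⌊3638/684⌋ − ⌊3531/684⌋ = 5 − 5 = 0
n=34: ⌊(35·107)/684⌋ − ⌊(34·107)/684⌋ = ⌊3745/684⌋ − ⌊3638/684⌋ = 5 − 5 = 0
n=35: ⌊(36·107)/684⌋ − ⌊(35·107)/684⌋ = ⌊3852/684⌋ − ⌊3745/684⌋ = 5 − 5 = 0
n=36: ⌊(37·107)/684⌋ − ⌊(36·107)/684⌋ = ⌊3959/684⌋ − ⌊3852/684⌋ = 5 − 5 = 0
n=37: ⌊(38·107)/684⌋ − ⌊(37·107)/684⌋ = ⌊4066/684⌋ − ⌊3959/684⌋ = 5 − 5 = 0
n=38: ⌊(39·107)/684⌋ − ⌊(38·107)/684⌋ = ⌊4173/684⌋ − ⌊4066/684⌋ = 6 − 5 = 1
n=39: ⌊(40·107)/684⌋ − ⌊(39·107)/684⌋ = ⌊4280/684⌋ − ⌊4173/684⌋ = 6 − 6 = 0
n=40: ⌊(41·107)/684⌋ − ⌊(40·107)/684⌋ = ⌊4387/684⌋ − ⌊4280/684⌋ = 6 − 6 = 0
n=41: ⌊(42·107)/684⌋ − ⌊(41·107)/684⌋ = ⌊4494/684⌋ − ⌊4387/684⌋ = 6 − 6 = 0
n=42: ⌊(43·107)/684⌋ − ⌊(42·107)/684⌋ = ⌊4601/684⌋ − ⌊4494/684⌋ = 6 − 6 = 0
n=43: ⌊(44·107)/684⌋ − ⌊(43·107)/684⌋ = ⌊4708/684⌋ − ⌊4601/684⌋ = 6 − 6 = 0
n=44: ⌊(45·107)/684⌋ − ⌊(44·107)/684⌋ = ⌊4815/684⌋ − ⌊4708/684⌋ = 7 − 6 = 1
n=45: ⌊(46·107)/684⌋ − ⌊(45·107)/684⌋ = ⌊4922/684⌋ − ⌊4815/684⌋ = 7 − 7 = 0
n=46: ⌊(47·107)/684⌋ − ⌊(46·107)/684⌋ = ⌊5029/684⌋ − ⌊4922/684⌋ = 7 − 7 = 0
n=47: ⌊(48·107)/684⌋ − ⌊(47·107)/684⌋ = ⌊5136/684⌋ − ⌊5029/684⌋ = 7 − 7 = 0
n=48: ⌊(49·107)/684⌋ − ⌊(48·107)/684⌋ = ⌊5243/684⌋ − ⌊5136/684⌋ = 7 − 7 = 0
n=49: ⌊(50·107)/684⌋ − ⌊(49·107)/684⌋ = ⌊5350/684⌋ − ⌊5243/684⌋ = 7 − 7 = 0
n=50: ⌊(51·107)/684⌋ − ⌊(50·107)/684⌋ = ⌊5457/684⌋ − ⌊5350/684⌋ = 7 − 7 = 0
n=51: ⌊(52·107)/684⌋ − ⌊(51·107)/684⌋ = ⌊5564/684⌋ − ⌊5457/684⌋ = 8 − 7 = 1
n=52: ⌊(53·107)/684⌋ − ⌊(52·107)/684⌋ = ⌊5671/684⌋ − ⌊5564/684⌋ = 8 − 8 = 0
n=53: ⌊(54·107)/684⌋ − ⌊(53·107)/684⌋ = ⌊5778/684⌋ − ⌊5671/684⌋ = 8 − 8 = 0
n=54: ⌊(55·107)/684⌋ − ⌊(54·107)/684⌋ = ⌊5885/684⌋ − ⌊5778/684⌋ = 8 − 8 = 0
n=55: ⌊(56·107)/684⌋ − ⌊(55·107)/684⌋ = ⌊5992/684⌋ − ⌊5885/684⌋ = 8 − 8 = 0
n=56: ⌊(57·107)/684⌋ − ⌊(56·107)/684⌋ = ⌊6099/684⌋ − ⌊5992/684⌋ = 8 − 8 = 0
n=57: ⌊(58·107)/684⌋ − ⌊(57·107)/684⌋ = ⌊6206/684⌋ − ⌊6099/684⌋ = 9 − 8 = 1
n=58: ⌊(59·107)/684⌋ − ⌊(58·107)/684⌋ = ⌊6313/684⌋ − ⌊6206/684⌋ = 9 − 9 = 0
n=59: ⌊(60·107)/684⌋ − ⌊(59·107)/684⌋ = ⌊6420/684⌋ − ⌊6313/684⌋ = 9 − 9 = 0
n=60: ⌊(61·107)/684⌋ − ⌊(60·107)/684⌋ = ⌊6527/684⌋ − ⌊6420/684⌋ = 9 − 9 = 0
n=61: ⌊(62·107)/684⌋ − ⌊(61·107)/684⌋ = ⌊6634/684⌋ − ⌊6527/684⌋ = 9 − 9 = 0
n=62: ⌊(63·107)/684⌋ − ⌊(62·107)/684⌋ = ⌊6741/684⌋ − ⌊6634/684⌋ = 9 − 9 = 0
n=63: ⌊(64·107)/684⌋ − ⌊(63·107)/684⌋ = ⌊6848/684⌋ − ⌊6741/684⌋ = 10 − 9 = 1
n=64: ⌊(65·107)/684⌋ − ⌊(64·107)/684⌋ = ⌊6955/684⌋ − ⌊6848/684⌋ = 10 − 10 = 0
n=65: ⌊(66·107)/684⌋ − ⌊(65·107)/684⌋ = ⌊7062/684⌋ − ⌊6955/684⌋ = 10 − 10 = 0
n=66: ⌊(67·107)/684⌋ − ⌊(66·107)/684⌋ = ⌊7169/684⌋ − ⌊7062/684⌋ = 10 − 10 = 0
n=67: ⌊(68·107)/684⌋ − ⌊(67·107)/684⌋ = ⌊7276/684⌋ − ⌊7169/684⌋ = 10 − 10 = 0

00000010000010000001000001000001000000100000100000010000010000010000


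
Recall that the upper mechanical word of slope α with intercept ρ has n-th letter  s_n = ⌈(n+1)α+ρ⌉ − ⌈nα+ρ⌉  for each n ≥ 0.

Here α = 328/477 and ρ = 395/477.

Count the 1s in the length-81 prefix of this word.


#1s = Σ_{n=0}^{80} s_n = Σ_{n=0}^{80} (⌈(n+1)α+ρ⌉ − ⌈nα+ρ⌉)
the sum telescopes: every ⌈nα+ρ⌉ with 0 < n < 81 appears once with + and once with −, leaving ⌈81α+ρ⌉ − ⌈0·α+ρ⌉
81α + ρ = (81·328 + 395) / 477 = 26963/477
ρ = 395/477
⌈26963/477⌉ = 57,  ⌈395/477⌉ = 1
#1s = 57 − 1 = 56

56


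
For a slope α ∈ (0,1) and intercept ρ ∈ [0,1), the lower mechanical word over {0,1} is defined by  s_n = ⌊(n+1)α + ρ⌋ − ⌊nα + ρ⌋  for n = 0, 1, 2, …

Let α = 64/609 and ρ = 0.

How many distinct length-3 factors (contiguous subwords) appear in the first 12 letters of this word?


t_n = ⌊(n·64)/609⌋ for n = 0 … 12:
  n=0…9: ⌊0/609⌋=0 ⌊64/609⌋=0 ⌊128/609⌋=0 ⌊192/609⌋=0 ⌊256/609⌋=0 ⌊320/609⌋=0 ⌊384/609⌋=0 ⌊448/609⌋=0 ⌊512/609⌋=0 ⌊576/609⌋=0
  n=10…12: ⌊640/609⌋=1 ⌊704/609⌋=1 ⌊768/609⌋=1
s_n = t_(n+1) − t_n for n = 0 … 11 gives
prefix = 000000000100
slide a length-3 window over [0..2] … [9..11] (10 windows); first occurrence of each distinct factor:
  [  0..  2] 000
  [  7..  9] 001
  [  8.. 10] 010
  [  9.. 11] 100
  (the other 6 windows repeat one of these)
distinct factors: {000, 001, 010, 100}
count = 4  (Sturmian bound for length 3 is 4)

4


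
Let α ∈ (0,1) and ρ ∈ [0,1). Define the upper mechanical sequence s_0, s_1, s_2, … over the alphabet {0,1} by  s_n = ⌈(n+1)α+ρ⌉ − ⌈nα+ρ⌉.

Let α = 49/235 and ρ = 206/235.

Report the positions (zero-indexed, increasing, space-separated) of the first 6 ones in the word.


0 5 10 14 19 24

n=0: ⌈255/235⌉−⌈206/235⌉ = 2−1 = 1  ← one
n=1: ⌈304/235⌉−⌈255/235⌉ = 2−2 = 0
n=2: ⌈353/235⌉−⌈304/235⌉ = 2−2 = 0
n=3: ⌈402/235⌉−⌈353/235⌉ = 2−2 = 0
n=4: ⌈451/235⌉−⌈402/235⌉ = 2−2 = 0
n=5: ⌈500/235⌉−⌈451/235⌉ = 3−2 = 1  ← one
n=6: ⌈549/235⌉−⌈500/235⌉ = 3−3 = 0
n=7: ⌈598/235⌉−⌈549/235⌉ = 3−3 = 0
n=8: ⌈647/235⌉−⌈598/235⌉ = 3−3 = 0
n=9: ⌈696/235⌉−⌈647/235⌉ = 3−3 = 0
n=10: ⌈745/235⌉−⌈696/235⌉ = 4−3 = 1  ← one
n=11: ⌈794/235⌉−⌈745/235⌉ = 4−4 = 0
n=12: ⌈843/235⌉−⌈794/235⌉ = 4−4 = 0
n=13: ⌈892/235⌉−⌈843/235⌉ = 4−4 = 0
n=14: ⌈941/235⌉−⌈892/235⌉ = 5−4 = 1  ← one
n=15: ⌈990/235⌉−⌈941/235⌉ = 5−5 = 0
n=16: ⌈1039/235⌉−⌈990/235⌉ = 5−5 = 0
n=17: ⌈1088/235⌉−⌈1039/235⌉ = 5−5 = 0
n=18: ⌈1137/235⌉−⌈1088/235⌉ = 5−5 = 0
n=19: ⌈1186/235⌉−⌈1137/235⌉ = 6−5 = 1  ← one
n=20: ⌈1235/235⌉−⌈1186/235⌉ = 6−6 = 0
n=21: ⌈1284/235⌉−⌈1235/235⌉ = 6−6 = 0
n=22: ⌈1333/235⌉−⌈1284/235⌉ = 6−6 = 0
n=23: ⌈1382/235⌉−⌈1333/235⌉ = 6−6 = 0
n=24: ⌈1431/235⌉−⌈1382/235⌉ = 7−6 = 1  ← one
positions of the first 6 ones: 0 5 10 14 19 24


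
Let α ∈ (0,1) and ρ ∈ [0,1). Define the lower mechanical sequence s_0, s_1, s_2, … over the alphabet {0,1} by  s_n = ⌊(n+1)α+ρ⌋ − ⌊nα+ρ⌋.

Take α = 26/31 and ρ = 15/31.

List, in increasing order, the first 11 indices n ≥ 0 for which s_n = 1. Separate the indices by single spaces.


n=0: ⌊41/31⌋−⌊15/31⌋ = 1−0 = 1  ← one
n=1: ⌊67/31⌋−⌊41/31⌋ = 2−1 = 1  ← one
n=2: ⌊93/31⌋−⌊67/31⌋ = 3−2 = 1  ← one
n=3: ⌊119/31⌋−⌊93/31⌋ = 3−3 = 0
n=4: ⌊145/31⌋−⌊119/31⌋ = 4−3 = 1  ← one
n=5: ⌊171/31⌋−⌊145/31⌋ = 5−4 = 1  ← one
n=6: ⌊197/31⌋−⌊171/31⌋ = 6−5 = 1  ← one
n=7: ⌊223/31⌋−⌊197/31⌋ = 7−6 = 1  ← one
n=8: ⌊249/31⌋−⌊223/31⌋ = 8−7 = 1  ← one
n=9: ⌊275/31⌋−⌊249/31⌋ = 8−8 = 0
n=10: ⌊301/31⌋−⌊275/31⌋ = 9−8 = 1  ← one
n=11: ⌊327/31⌋−⌊301/31⌋ = 10−9 = 1  ← one
n=12: ⌊353/31⌋−⌊327/31⌋ = 11−10 = 1  ← one
positions of the first 11 ones: 0 1 2 4 5 6 7 8 10 11 12

0 1 2 4 5 6 7 8 10 11 12


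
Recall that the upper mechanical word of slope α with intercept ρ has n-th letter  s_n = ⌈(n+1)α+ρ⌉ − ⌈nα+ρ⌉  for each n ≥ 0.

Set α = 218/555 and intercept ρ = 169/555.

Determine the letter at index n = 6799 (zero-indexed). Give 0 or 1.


(n+1)α + ρ = (6800·218 + 169) / 555 = 1482569/555
nα + ρ     = (6799·218 + 169) / 555 = 1482351/555
⌈1482569/555⌉ = 2672,  ⌈1482351/555⌉ = 2671
s_{6799} = 2672 − 2671 = 1

1


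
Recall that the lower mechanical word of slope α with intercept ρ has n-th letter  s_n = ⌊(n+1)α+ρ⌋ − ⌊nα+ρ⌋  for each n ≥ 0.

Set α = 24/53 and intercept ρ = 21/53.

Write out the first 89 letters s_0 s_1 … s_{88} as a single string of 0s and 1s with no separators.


01010101001010101010010101010010101010100101010101001010101010010101010100101010100101010

n=0: ⌊(1·24+21)/53⌋ − ⌊(0·24+21)/53⌋ = ⌊45/53⌋ − ⌊21/53⌋ = 0 − 0 = 0
n=1: ⌊(2·24+21)/53⌋ − ⌊(1·24+21)/53⌋ = ⌊69/53⌋ − ⌊45/53⌋ = 1 − 0 = 1
n=2: ⌊(3·24+21)/53⌋ − ⌊(2·24+21)/53⌋ = ⌊93/53⌋ − ⌊69/53⌋ = 1 − 1 = 0
n=3: ⌊(4·24+21)/53⌋ − ⌊(3·24+21)/53⌋ = ⌊117/53⌋ − ⌊93/53⌋ = 2 − 1 = 1
n=4: ⌊(5·24+21)/53⌋ − ⌊(4·24+21)/53⌋ = ⌊141/53⌋ − ⌊117/53⌋ = 2 − 2 = 0
n=5: ⌊(6·24+21)/53⌋ − ⌊(5·24+21)/53⌋ = ⌊165/53⌋ − ⌊141/53⌋ = 3 − 2 = 1
n=6: ⌊(7·24+21)/53⌋ − ⌊(6·24+21)/53⌋ = ⌊189/53⌋ − ⌊165/53⌋ = 3 − 3 = 0
n=7: ⌊(8·24+21)/53⌋ − ⌊(7·24+21)/53⌋ = ⌊213/53⌋ − ⌊189/53⌋ = 4 − 3 = 1
n=8: ⌊(9·24+21)/53⌋ − ⌊(8·24+21)/53⌋ = ⌊237/53⌋ − ⌊213/53⌋ = 4 − 4 = 0
n=9: ⌊(10·24+21)/53⌋ − ⌊(9·24+21)/53⌋ = ⌊261/53⌋ − ⌊237/53⌋ = 4 − 4 = 0
n=10: ⌊(11·24+21)/53⌋ − ⌊(10·24+21)/53⌋ = ⌊285/53⌋ − ⌊261/53⌋ = 5 − 4 = 1
n=11: ⌊(12·24+21)/53⌋ − ⌊(11·24+21)/53⌋ = ⌊309/53⌋ − ⌊285/53⌋ = 5 − 5 = 0
n=12: ⌊(13·24+21)/53⌋ − ⌊(12·24+21)/53⌋ = ⌊333/53⌋ − ⌊309/53⌋ = 6 − 5 = 1
n=13: ⌊(14·24+21)/53⌋ − ⌊(13·24+21)/53⌋ = ⌊357/53⌋ − ⌊333/53⌋ = 6 − 6 = 0
n=14: ⌊(15·24+21)/53⌋ − ⌊(14·24+21)/53⌋ = ⌊381/53⌋ − ⌊357/53⌋ = 7 − 6 = 1
n=15: ⌊(16·24+21)/53⌋ − ⌊(15·24+21)/53⌋ = ⌊405/53⌋ − ⌊381/53⌋ = 7 − 7 = 0
n=16: ⌊(17·24+21)/53⌋ − ⌊(16·24+21)/53⌋ = ⌊429/53⌋ − ⌊405/53⌋ = 8 − 7 = 1
n=17: ⌊(18·24+21)/53⌋ − ⌊(17·24+21)/53⌋ = ⌊453/53⌋ − ⌊429/53⌋ = 8 − 8 = 0
n=18: ⌊(19·24+21)/53⌋ − ⌊(18·24+21)/53⌋ = ⌊477/53⌋ − ⌊453/53⌋ = 9 − 8 = 1
n=19: ⌊(20·24+21)/53⌋ − ⌊(19·24+21)/53⌋ = ⌊501/53⌋ − ⌊477/53⌋ = 9 − 9 = 0
n=20: ⌊(21·24+21)/53⌋ − ⌊(20·24+21)/53⌋ = ⌊525/53⌋ − ⌊501/53⌋ = 9 − 9 = 0
n=21: ⌊(22·24+21)/53⌋ − ⌊(21·24+21)/53⌋ = ⌊549/53⌋ − ⌊525/53⌋ = 10 − 9 = 1
n=22: ⌊(23·24+21)/53⌋ − ⌊(22·24+21)/53⌋ = ⌊573/53⌋ − ⌊549/53⌋ = 10 − 10 = 0
n=23: ⌊(24·24+21)/53⌋ − ⌊(23·24+21)/53⌋ = ⌊597/53⌋ − ⌊573/53⌋ = 11 − 10 = 1
n=24: ⌊(25·24+21)/53⌋ − ⌊(24·24+21)/53⌋ = ⌊621/53⌋ − ⌊597/53⌋ = 11 − 11 = 0
n=25: ⌊(26·24+21)/53⌋ − ⌊(25·24+21)/53⌋ = ⌊645/53⌋ − ⌊621/53⌋ = 12 − 11 = 1
n=26: ⌊(27·24+21)/53⌋ − ⌊(26·24+21)/53⌋ = ⌊669/53⌋ − ⌊645/53⌋ = 12 − 12 = 0
n=27: ⌊(28·24+21)/53⌋ − ⌊(27·24+21)/53⌋ = ⌊693/53⌋ − ⌊669/53⌋ = 13 − 12 = 1
n=28: ⌊(29·24+21)/53⌋ − ⌊(28·24+21)/53⌋ = ⌊717/53⌋ − ⌊693/53⌋ = 13 − 13 = 0
n=29: ⌊(30·24+21)/53⌋ − ⌊(29·24+21)/53⌋ = ⌊741/53⌋ − ⌊717/53⌋ = 13 − 13 = 0
n=30: ⌊(31·24+21)/53⌋ − ⌊(30·24+21)/53⌋ = ⌊765/53⌋ − ⌊741/53⌋ = 14 − 13 = 1
n=31: ⌊(32·24+21)/53⌋ − ⌊(31·24+21)/53⌋ = ⌊789/53⌋ − ⌊765/53⌋ = 14 − 14 = 0
n=32: ⌊(33·24+21)/53⌋ − ⌊(32·24+21)/53⌋ = ⌊813/53⌋ − ⌊789/53⌋ = 15 − 14 = 1
n=33: ⌊(34·24+21)/53⌋ − ⌊(33·24+21)/53⌋ = ⌊837/53⌋ − ⌊813/53⌋ = 15 − 15 = 0
n=34: ⌊(35·24+21)/53⌋ − ⌊(34·24+21)/53⌋ = ⌊861/53⌋ − ⌊837/53⌋ = 16 − 15 = 1
n=35: ⌊(36·24+21)/53⌋ − ⌊(35·24+21)/53⌋ = ⌊885/53⌋ − ⌊861/53⌋ = 16 − 16 = 0
n=36: ⌊(37·24+21)/53⌋ − ⌊(36·24+21)/53⌋ = ⌊909/53⌋ − ⌊885/53⌋ = 17 − 16 = 1
n=37: ⌊(38·24+21)/53⌋ − ⌊(37·24+21)/53⌋ = ⌊933/53⌋ − ⌊909/53⌋ = 17 − 17 = 0
n=38: ⌊(39·24+21)/53⌋ − ⌊(38·24+21)/53⌋ = ⌊957/53⌋ − ⌊933/53⌋ = 18 − 17 = 1
n=39: ⌊(40·24+21)/53⌋ − ⌊(39·24+21)/53⌋ = ⌊981/53⌋ − ⌊957/53⌋ = 18 − 18 = 0
n=40: ⌊(41·24+21)/53⌋ − ⌊(40·24+21)/53⌋ = ⌊1005/53⌋ − ⌊981/53⌋ = 18 − 18 = 0
n=41: ⌊(42·24+21)/53⌋ − ⌊(41·24+21)/53⌋ = ⌊1029/53⌋ − ⌊1005/53⌋ = 19 − 18 = 1
n=42: ⌊(43·24+21)/53⌋ − ⌊(42·24+21)/53⌋ = ⌊1053/53⌋ − ⌊1029/53⌋ = 19 − 19 = 0
n=43: ⌊(44·24+21)/53⌋ − ⌊(43·24+21)/53⌋ = ⌊1077/53⌋ − ⌊1053/53⌋ = 20 − 19 = 1
n=44: ⌊(45·24+21)/53⌋ − ⌊(44·24+21)/53⌋ = ⌊1101/53⌋ − ⌊1077/53⌋ = 20 − 20 = 0
n=45: ⌊(46·24+21)/53⌋ − ⌊(45·24+21)/53⌋ = ⌊1125/53⌋ − ⌊1101/53⌋ = 21 − 20 = 1
n=46: ⌊(47·24+21)/53⌋ − ⌊(46·24+21)/53⌋ = ⌊1149/53⌋ − ⌊1125/53⌋ = 21 − 21 = 0
n=47: ⌊(48·24+21)/53⌋ − ⌊(47·24+21)/53⌋ = ⌊1173/53⌋ − ⌊1149/53⌋ = 22 − 21 = 1
n=48: ⌊(49·24+21)/53⌋ − ⌊(48·24+21)/53⌋ = ⌊1197/53⌋ − ⌊1173/53⌋ = 22 − 22 = 0
n=49: ⌊(50·24+21)/53⌋ − ⌊(49·24+21)/53⌋ = ⌊1221/53⌋ − ⌊1197/53⌋ = 23 − 22 = 1
n=50: ⌊(51·24+21)/53⌋ − ⌊(50·24+21)/53⌋ = ⌊1245/53⌋ − ⌊1221/53⌋ = 23 − 23 = 0
n=51: ⌊(52·24+21)/53⌋ − ⌊(51·24+21)/53⌋ = ⌊1269/53⌋ − ⌊1245/53⌋ = 23 − 23 = 0
n=52: ⌊(53·24+21)/53⌋ − ⌊(52·24+21)/53⌋ = ⌊1293/53⌋ − ⌊1269/53⌋ = 24 − 23 = 1
n=53: ⌊(54·24+21)/53⌋ − ⌊(53·24+21)/53⌋ = ⌊1317/53⌋ − ⌊1293/53⌋ = 24 − 24 = 0
n=54: ⌊(55·24+21)/53⌋ − ⌊(54·24+21)/53⌋ = ⌊1341/53⌋ − ⌊1317/53⌋ = 25 − 24 = 1
n=55: ⌊(56·24+21)/53⌋ − ⌊(55·24+21)/53⌋ = ⌊1365/53⌋ − ⌊1341/53⌋ = 25 − 25 = 0
n=56: ⌊(57·24+21)/53⌋ − ⌊(56·24+21)/53⌋ = ⌊1389/53⌋ − ⌊1365/53⌋ = 26 − 25 = 1
n=57: ⌊(58·24+21)/53⌋ − ⌊(57·24+21)/53⌋ = ⌊1413/53⌋ − ⌊1389/53⌋ = 26 − 26 = 0
n=58: ⌊(59·24+21)/53⌋ − ⌊(58·24+21)/53⌋ = ⌊1437/53⌋ − ⌊1413/53⌋ = 27 − 26 = 1
n=59: ⌊(60·24+21)/53⌋ − ⌊(59·24+21)/53⌋ = ⌊1461/53⌋ − ⌊1437/53⌋ = 27 − 27 = 0
n=60: ⌊(61·24+21)/53⌋ − ⌊(60·24+21)/53⌋ = ⌊1485/53⌋ − ⌊1461/53⌋ = 28 − 27 = 1
n=61: ⌊(62·24+21)/53⌋ − ⌊(61·24+21)/53⌋ = ⌊1509/53⌋ − ⌊1485/53⌋ = 28 − 28 = 0
n=62: ⌊(63·24+21)/53⌋ − ⌊(62·24+21)/53⌋ = ⌊1533/53⌋ − ⌊1509/53⌋ = 28 − 28 = 0
n=63: ⌊(64·24+21)/53⌋ − ⌊(63·24+21)/53⌋ = ⌊1557/53⌋ − ⌊1533/53⌋ = 29 − 28 = 1
n=64: ⌊(65·24+21)/53⌋ − ⌊(64·24+21)/53⌋ = ⌊1581/53⌋ − ⌊1557/53⌋ = 29 − 29 = 0
n=65: ⌊(66·24+21)/53⌋ − ⌊(65·24+21)/53⌋ = ⌊1605/53⌋ − ⌊1581/53⌋ = 30 − 29 = 1
n=66: ⌊(67·24+21)/53⌋ − ⌊(66·24+21)/53⌋ = ⌊1629/53⌋ − ⌊1605/53⌋ = 30 − 30 = 0
n=67: ⌊(68·24+21)/53⌋ − ⌊(67·24+21)/53⌋ = ⌊1653/53⌋ − ⌊1629/53⌋ = 31 − 30 = 1
n=68: ⌊(69·24+21)/53⌋ − ⌊(68·24+21)/53⌋ = ⌊1677/53⌋ − ⌊1653/53⌋ = 31 − 31 = 0
n=69: ⌊(70·24+21)/53⌋ − ⌊(69·24+21)/53⌋ = ⌊1701/53⌋ − ⌊1677/53⌋ = 32 − 31 = 1
n=70: ⌊(71·24+21)/53⌋ − ⌊(70·24+21)/53⌋ = ⌊1725/53⌋ − ⌊1701/53⌋ = 32 − 32 = 0
n=71: ⌊(72·24+21)/53⌋ − ⌊(71·24+21)/53⌋ = ⌊1749/53⌋ − ⌊1725/53⌋ = 33 − 32 = 1
n=72: ⌊(73·24+21)/53⌋ − ⌊(72·24+21)/53⌋ = ⌊1773/53⌋ − ⌊1749/53⌋ = 33 − 33 = 0
n=73: ⌊(74·24+21)/53⌋ − ⌊(73·24+21)/53⌋ = ⌊1797/53⌋ − ⌊1773/53⌋ = 33 − 33 = 0
n=74: ⌊(75·24+21)/53⌋ − ⌊(74·24+21)/53⌋ = ⌊1821/53⌋ − ⌊1797/53⌋ = 34 − 33 = 1
n=75: ⌊(76·24+21)/53⌋ − ⌊(75·24+21)/53⌋ = ⌊1845/53⌋ − ⌊1821/53⌋ = 34 − 34 = 0
n=76: ⌊(77·24+21)/53⌋ − ⌊(76·24+21)/53⌋ = ⌊1869/53⌋ − ⌊1845/53⌋ = 35 − 34 = 1
n=77: ⌊(78·24+21)/53⌋ − ⌊(77·24+21)/53⌋ = ⌊1893/53⌋ − ⌊1869/53⌋ = 35 − 35 = 0
n=78: ⌊(79·24+21)/53⌋ − ⌊(78·24+21)/53⌋ = ⌊1917/53⌋ − ⌊1893/53⌋ = 36 − 35 = 1
n=79: ⌊(80·24+21)/53⌋ − ⌊(79·24+21)/53⌋ = ⌊1941/53⌋ − ⌊1917/53⌋ = 36 − 36 = 0
n=80: ⌊(81·24+21)/53⌋ − ⌊(80·24+21)/53⌋ = ⌊1965/53⌋ − ⌊1941/53⌋ = 37 − 36 = 1
n=81: ⌊(82·24+21)/53⌋ − ⌊(81·24+21)/53⌋ = ⌊1989/53⌋ − ⌊1965/53⌋ = 37 − 37 = 0
n=82: ⌊(83·24+21)/53⌋ − ⌊(82·24+21)/53⌋ = ⌊2013/53⌋ − ⌊1989/53⌋ = 37 − 37 = 0
n=83: ⌊(84·24+21)/53⌋ − ⌊(83·24+21)/53⌋ = ⌊2037/53⌋ − ⌊2013/53⌋ = 38 − 37 = 1
n=84: ⌊(85·24+21)/53⌋ − ⌊(84·24+21)/53⌋ = ⌊2061/53⌋ − ⌊2037/53⌋ = 38 − 38 = 0
n=85: ⌊(86·24+21)/53⌋ − ⌊(85·24+21)/53⌋ = ⌊2085/53⌋ − ⌊2061/53⌋ = 39 − 38 = 1
n=86: ⌊(87·24+21)/53⌋ − ⌊(86·24+21)/53⌋ = ⌊2109/53⌋ − ⌊2085/53⌋ = 39 − 39 = 0
n=87: ⌊(88·24+21)/53⌋ − ⌊(87·24+21)/53⌋ = ⌊2133/53⌋ − ⌊2109/53⌋ = 40 − 39 = 1
n=88: ⌊(89·24+21)/53⌋ − ⌊(88·24+21)/53⌋ = ⌊2157/53⌋ − ⌊2133/53⌋ = 40 − 40 = 0


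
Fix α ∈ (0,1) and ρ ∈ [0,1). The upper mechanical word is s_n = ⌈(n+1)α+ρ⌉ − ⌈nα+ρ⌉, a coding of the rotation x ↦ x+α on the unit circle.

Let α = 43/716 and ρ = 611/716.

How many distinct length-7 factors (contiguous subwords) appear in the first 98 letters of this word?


8

t_n = ⌈(n·43+611)/716⌉ for n = 0 … 98:
  n=0…9: ⌈611/716⌉=1 ⌈654/716⌉=1 ⌈697/716⌉=1 ⌈740/716⌉=2 ⌈783/716⌉=2 ⌈826/716⌉=2 ⌈869/716⌉=2 ⌈912/716⌉=2 ⌈955/716⌉=2 ⌈998/716⌉=2
  n=10…19: ⌈1041/716⌉=2 ⌈1084/716⌉=2 ⌈1127/716⌉=2 ⌈1170/716⌉=2 ⌈1213/716⌉=2 ⌈1256/716⌉=2 ⌈1299/716⌉=2 ⌈1342/716⌉=2 ⌈1385/716⌉=2 ⌈1428/716⌉=2
  n=20…29: ⌈1471/716⌉=3 ⌈1514/716⌉=3 ⌈1557/716⌉=3 ⌈1600/716⌉=3 ⌈1643/716⌉=3 ⌈1686/716⌉=3 ⌈1729/716⌉=3 ⌈1772/716⌉=3 ⌈1815/716⌉=3 ⌈1858/716⌉=3
  n=30…39: ⌈1901/716⌉=3 ⌈1944/716⌉=3 ⌈1987/716⌉=3 ⌈2030/716⌉=3 ⌈2073/716⌉=3 ⌈2116/716⌉=3 ⌈2159/716⌉=4 ⌈2202/716⌉=4 ⌈2245/716⌉=4 ⌈2288/716⌉=4
  n=40…49: ⌈2331/716⌉=4 ⌈2374/716⌉=4 ⌈2417/716⌉=4 ⌈2460/716⌉=4 ⌈2503/716⌉=4 ⌈2546/716⌉=4 ⌈2589/716⌉=4 ⌈2632/716⌉=4 ⌈2675/716⌉=4 ⌈2718/716⌉=4
  n=50…59: ⌈2761/716⌉=4 ⌈2804/716⌉=4 ⌈2847/716⌉=4 ⌈2890/716⌉=5 ⌈2933/716⌉=5 ⌈2976/716⌉=5 ⌈3019/716⌉=5 ⌈3062/716⌉=5 ⌈3105/716⌉=5 ⌈3148/716⌉=5
  n=60…69: ⌈3191/716⌉=5 ⌈3234/716⌉=5 ⌈3277/716⌉=5 ⌈3320/716⌉=5 ⌈3363/716⌉=5 ⌈3406/716⌉=5 ⌈3449/716⌉=5 ⌈3492/716⌉=5 ⌈3535/716⌉=5 ⌈3578/716⌉=5
  n=70…79: ⌈3621/716⌉=6 ⌈3664/716⌉=6 ⌈3707/716⌉=6 ⌈3750/716⌉=6 ⌈3793/716⌉=6 ⌈3836/716⌉=6 ⌈3879/716⌉=6 ⌈3922/716⌉=6 ⌈3965/716⌉=6 ⌈4008/716⌉=6
  n=80…89: ⌈4051/716⌉=6 ⌈4094/716⌉=6 ⌈4137/716⌉=6 ⌈4180/716⌉=6 ⌈4223/716⌉=6 ⌈4266/716⌉=6 ⌈4309/716⌉=7 ⌈4352/716⌉=7 ⌈4395/716⌉=7 ⌈4438/716⌉=7
  n=90…98: ⌈4481/716⌉=7 ⌈4524/716⌉=7 ⌈4567/716⌉=7 ⌈4610/716⌉=7 ⌈4653/716⌉=7 ⌈4696/716⌉=7 ⌈4739/716⌉=7 ⌈4782/716⌉=7 ⌈4825/716⌉=7
s_n = t_(n+1) − t_n for n = 0 … 97 gives
prefix = 00100000000000000001000000000000000100000000000000001000000000000000010000000000000001000000000000
slide a length-7 window over [0..6] … [91..97] (92 windows); first occurrence of each distinct factor:
  [  0..  6] 0010000
  [  1..  7] 0100000
  [  2..  8] 1000000
  [  3..  9] 0000000
  [ 13.. 19] 0000001
  [ 14.. 20] 0000010
  [ 15.. 21] 0000100
  [ 16.. 22] 0001000
  (the other 84 windows repeat one of these)
distinct factors: {0000000, 0000001, 0000010, 0000100, 0001000, 0010000, 0100000, 1000000}
count = 8  (Sturmian bound for length 7 is 8)


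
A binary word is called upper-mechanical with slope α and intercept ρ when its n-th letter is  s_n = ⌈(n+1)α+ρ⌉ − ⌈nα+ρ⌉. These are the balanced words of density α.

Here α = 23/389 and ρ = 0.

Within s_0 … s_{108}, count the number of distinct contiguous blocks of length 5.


t_n = ⌈(n·23)/389⌉ for n = 0 … 109:
  n=0…9: ⌈0/389⌉=0 ⌈23/389⌉=1 ⌈46/389⌉=1 ⌈69/389⌉=1 ⌈92/389⌉=1 ⌈115/389⌉=1 ⌈138/389⌉=1 ⌈161/389⌉=1 ⌈184/389⌉=1 ⌈207/389⌉=1
  n=10…19: ⌈230/389⌉=1 ⌈253/389⌉=1 ⌈276/389⌉=1 ⌈299/389⌉=1 ⌈322/389⌉=1 ⌈345/389⌉=1 ⌈368/389⌉=1 ⌈391/389⌉=2 ⌈414/389⌉=2 ⌈437/389⌉=2
  n=20…29: ⌈460/389⌉=2 ⌈483/389⌉=2 ⌈506/389⌉=2 ⌈529/389⌉=2 ⌈552/389⌉=2 ⌈575/389⌉=2 ⌈598/389⌉=2 ⌈621/389⌉=2 ⌈644/389⌉=2 ⌈667/389⌉=2
  n=30…39: ⌈690/389⌉=2 ⌈713/389⌉=2 ⌈736/389⌉=2 ⌈759/389⌉=2 ⌈782/389⌉=3 ⌈805/389⌉=3 ⌈828/389⌉=3 ⌈851/389⌉=3 ⌈874/389⌉=3 ⌈897/389⌉=3
  n=40…49: ⌈920/389⌉=3 ⌈943/389⌉=3 ⌈966/389⌉=3 ⌈989/389⌉=3 ⌈1012/389⌉=3 ⌈1035/389⌉=3 ⌈1058/389⌉=3 ⌈1081/389⌉=3 ⌈1104/389⌉=3 ⌈1127/389⌉=3
  n=50…59: ⌈1150/389⌉=3 ⌈1173/389⌉=4 ⌈1196/389⌉=4 ⌈1219/389⌉=4 ⌈1242/389⌉=4 ⌈1265/389⌉=4 ⌈1288/389⌉=4 ⌈1311/389⌉=4 ⌈1334/389⌉=4 ⌈1357/389⌉=4
  n=60…69: ⌈1380/389⌉=4 ⌈1403/389⌉=4 ⌈1426/389⌉=4 ⌈1449/389⌉=4 ⌈1472/389⌉=4 ⌈1495/389⌉=4 ⌈1518/389⌉=4 ⌈1541/389⌉=4 ⌈1564/389⌉=5 ⌈1587/389⌉=5
  n=70…79: ⌈1610/389⌉=5 ⌈1633/389⌉=5 ⌈1656/389⌉=5 ⌈1679/389⌉=5 ⌈1702/389⌉=5 ⌈1725/389⌉=5 ⌈1748/389⌉=5 ⌈1771/389⌉=5 ⌈1794/389⌉=5 ⌈1817/389⌉=5
  n=80…89: ⌈1840/389⌉=5 ⌈1863/389⌉=5 ⌈1886/389⌉=5 ⌈1909/389⌉=5 ⌈1932/389⌉=5 ⌈1955/389⌉=6 ⌈1978/389⌉=6 ⌈2001/389⌉=6 ⌈2024/389⌉=6 ⌈2047/389⌉=6
  n=90…99: ⌈2070/389⌉=6 ⌈2093/389⌉=6 ⌈2116/389⌉=6 ⌈2139/389⌉=6 ⌈2162/389⌉=6 ⌈2185/389⌉=6 ⌈2208/389⌉=6 ⌈2231/389⌉=6 ⌈2254/389⌉=6 ⌈2277/389⌉=6
  n=100…109: ⌈2300/389⌉=6 ⌈2323/389⌉=6 ⌈2346/389⌉=7 ⌈2369/389⌉=7 ⌈2392/389⌉=7 ⌈2415/389⌉=7 ⌈2438/389⌉=7 ⌈2461/389⌉=7 ⌈2484/389⌉=7 ⌈2507/389⌉=7
s_n = t_(n+1) − t_n for n = 0 … 108 gives
prefix = 1000000000000000100000000000000001000000000000000010000000000000000100000000000000001000000000000000010000000
slide a length-5 window over [0..4] … [104..108] (105 windows); first occurrence of each distinct factor:
  [  0..  4] 10000
  [  1..  5] 00000
  [ 12.. 16] 00001
  [ 13.. 17] 00010
  [ 14.. 18] 00100
  [ 15.. 19] 01000
  (the other 99 windows repeat one of these)
distinct factors: {00000, 00001, 00010, 00100, 01000, 10000}
count = 6  (Sturmian bound for length 5 is 6)

6


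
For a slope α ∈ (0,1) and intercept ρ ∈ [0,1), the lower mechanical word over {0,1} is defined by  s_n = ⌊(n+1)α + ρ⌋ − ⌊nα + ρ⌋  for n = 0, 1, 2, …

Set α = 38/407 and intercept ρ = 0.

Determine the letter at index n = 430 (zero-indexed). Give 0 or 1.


(n+1)α + ρ = (431·38) / 407 = 16378/407
nα + ρ     = (430·38) / 407 = 16340/407
⌊16378/407⌋ = 40,  ⌊16340/407⌋ = 40
s_{430} = 40 − 40 = 0

0


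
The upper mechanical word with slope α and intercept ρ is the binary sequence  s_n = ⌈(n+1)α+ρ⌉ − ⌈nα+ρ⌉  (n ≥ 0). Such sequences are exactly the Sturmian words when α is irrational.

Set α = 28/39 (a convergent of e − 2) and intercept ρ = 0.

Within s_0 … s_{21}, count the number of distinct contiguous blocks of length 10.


8

t_n = ⌈(n·28)/39⌉ for n = 0 … 22:
  n=0…9: ⌈0/39⌉=0 ⌈28/39⌉=1 ⌈56/39⌉=2 ⌈84/39⌉=3 ⌈112/39⌉=3 ⌈140/39⌉=4 ⌈168/39⌉=5 ⌈196/39⌉=6 ⌈224/39⌉=6 ⌈252/39⌉=7
  n=10…19: ⌈280/39⌉=8 ⌈308/39⌉=8 ⌈336/39⌉=9 ⌈364/39⌉=10 ⌈392/39⌉=11 ⌈420/39⌉=11 ⌈448/39⌉=12 ⌈476/39⌉=13 ⌈504/39⌉=13 ⌈532/39⌉=14
  n=20…22: ⌈560/39⌉=15 ⌈588/39⌉=16 ⌈616/39⌉=16
s_n = t_(n+1) − t_n for n = 0 … 21 gives
prefix = 1110111011011101101110
slide a length-10 window over [0..9] … [12..21] (13 windows); first occurrence of each distinct factor:
  [  0..  9] 1110111011
  [  1.. 10] 1101110110
  [  2.. 11] 1011101101
  [  3.. 12] 0111011011
  [  4.. 13] 1110110111
  [  5.. 14] 1101101110
  [  6.. 15] 1011011101
  [  7.. 16] 0110111011
  (the other 5 windows repeat one of these)
distinct factors: {0110111011, 0111011011, 1011011101, 1011101101, 1101101110, 1101110110, 1110110111, 1110111011}
count = 8  (Sturmian bound for length 10 is 11)


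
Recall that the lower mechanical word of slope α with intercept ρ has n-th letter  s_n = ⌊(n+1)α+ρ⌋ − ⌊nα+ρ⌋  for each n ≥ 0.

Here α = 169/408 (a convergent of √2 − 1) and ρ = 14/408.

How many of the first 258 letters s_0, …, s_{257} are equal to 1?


106

#1s = Σ_{n=0}^{257} s_n = Σ_{n=0}^{257} (⌊(n+1)α+ρ⌋ − ⌊nα+ρ⌋)
the sum telescopes: every ⌊nα+ρ⌋ with 0 < n < 258 appears once with + and once with −, leaving ⌊258α+ρ⌋ − ⌊0·α+ρ⌋
258α + ρ = (258·169 + 14) / 408 = 43616/408
ρ = 14/408
⌊43616/408⌋ = 106,  ⌊14/408⌋ = 0
#1s = 106 − 0 = 106


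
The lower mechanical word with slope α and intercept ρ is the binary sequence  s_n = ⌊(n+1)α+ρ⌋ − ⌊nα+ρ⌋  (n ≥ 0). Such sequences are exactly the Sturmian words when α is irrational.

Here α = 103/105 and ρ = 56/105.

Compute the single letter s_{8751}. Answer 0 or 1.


1

(n+1)α + ρ = (8752·103 + 56) / 105 = 901512/105
nα + ρ     = (8751·103 + 56) / 105 = 901409/105
⌊901512/105⌋ = 8585,  ⌊901409/105⌋ = 8584
s_{8751} = 8585 − 8584 = 1


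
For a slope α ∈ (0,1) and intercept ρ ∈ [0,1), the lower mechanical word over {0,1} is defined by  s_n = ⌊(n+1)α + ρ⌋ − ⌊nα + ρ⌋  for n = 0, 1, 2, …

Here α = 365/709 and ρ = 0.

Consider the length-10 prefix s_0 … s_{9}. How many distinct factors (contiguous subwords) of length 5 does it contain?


t_n = ⌊(n·365)/709⌋ for n = 0 … 10:
  n=0…9: ⌊0/709⌋=0 ⌊365/709⌋=0 ⌊730/709⌋=1 ⌊1095/709⌋=1 ⌊1460/709⌋=2 ⌊1825/709⌋=2 ⌊2190/709⌋=3 ⌊2555/709⌋=3 ⌊2920/709⌋=4 ⌊3285/709⌋=4
  n=10: ⌊3650/709⌋=5
s_n = t_(n+1) − t_n for n = 0 … 9 gives
prefix = 0101010101
slide a length-5 window over [0..4] … [5..9] (6 windows); first occurrence of each distinct factor:
  [  0..  4] 01010
  [  1..  5] 10101
  (the other 4 windows repeat one of these)
distinct factors: {01010, 10101}
count = 2  (Sturmian bound for length 5 is 6)

2


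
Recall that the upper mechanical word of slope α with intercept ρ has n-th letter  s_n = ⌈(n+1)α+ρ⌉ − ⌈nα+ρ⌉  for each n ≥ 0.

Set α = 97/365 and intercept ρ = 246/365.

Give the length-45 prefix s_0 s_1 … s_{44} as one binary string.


010010001000100010001001000100010001001000100

n=0: ⌈(1·97+246)/365⌉ − ⌈(0·97+246)/365⌉ = ⌈343/365⌉ − ⌈246/365⌉ = 1 − 1 = 0
n=1: ⌈(2·97+246)/365⌉ − ⌈(1·97+246)/365⌉ = ⌈440/365⌉ − ⌈343/365⌉ = 2 − 1 = 1
n=2: ⌈(3·97+246)/365⌉ − ⌈(2·97+246)/365⌉ = ⌈537/365⌉ − ⌈440/365⌉ = 2 − 2 = 0
n=3: ⌈(4·97+246)/365⌉ − ⌈(3·97+246)/365⌉ = ⌈634/365⌉ − ⌈537/365⌉ = 2 − 2 = 0
n=4: ⌈(5·97+246)/365⌉ − ⌈(4·97+246)/365⌉ = ⌈731/365⌉ − ⌈634/365⌉ = 3 − 2 = 1
n=5: ⌈(6·97+246)/365⌉ − ⌈(5·97+246)/365⌉ = ⌈828/365⌉ − ⌈731/365⌉ = 3 − 3 = 0
n=6: ⌈(7·97+246)/365⌉ − ⌈(6·97+246)/365⌉ = ⌈925/365⌉ − ⌈828/365⌉ = 3 − 3 = 0
n=7: ⌈(8·97+246)/365⌉ − ⌈(7·97+246)/365⌉ = ⌈1022/365⌉ − ⌈925/365⌉ = 3 − 3 = 0
n=8: ⌈(9·97+246)/365⌉ − ⌈(8·97+246)/365⌉ = ⌈1119/365⌉ − ⌈1022/365⌉ = 4 − 3 = 1
n=9: ⌈(10·97+246)/365⌉ − ⌈(9·97+246)/365⌉ = ⌈1216/365⌉ − ⌈1119/365⌉ = 4 − 4 = 0
n=10: ⌈(11·97+246)/365⌉ − ⌈(10·97+246)/365⌉ = ⌈1313/365⌉ − ⌈1216/365⌉ = 4 − 4 = 0
n=11: ⌈(12·97+246)/365⌉ − ⌈(11·97+246)/365⌉ = ⌈1410/365⌉ − ⌈1313/365⌉ = 4 − 4 = 0
n=12: ⌈(13·97+246)/365⌉ − ⌈(12·97+246)/365⌉ = ⌈1507/365⌉ − ⌈1410/365⌉ = 5 − 4 = 1
n=13: ⌈(14·97+246)/365⌉ − ⌈(13·97+246)/365⌉ = ⌈1604/365⌉ − ⌈1507/365⌉ = 5 − 5 = 0
n=14: ⌈(15·97+246)/365⌉ − ⌈(14·97+246)/365⌉ = ⌈1701/365⌉ − ⌈1604/365⌉ = 5 − 5 = 0
n=15: ⌈(16·97+246)/365⌉ − ⌈(15·97+246)/365⌉ = ⌈1798/365⌉ − ⌈1701/365⌉ = 5 − 5 = 0
n=16: ⌈(17·97+246)/365⌉ − ⌈(16·97+246)/365⌉ = ⌈1895/365⌉ − ⌈1798/365⌉ = 6 − 5 = 1
n=17: ⌈(18·97+246)/365⌉ − ⌈(17·97+246)/365⌉ = ⌈1992/365⌉ − ⌈1895/365⌉ = 6 − 6 = 0
n=18: ⌈(19·97+246)/365⌉ − ⌈(18·97+246)/365⌉ = ⌈2089/365⌉ − ⌈1992/365⌉ = 6 − 6 = 0
n=19: ⌈(20·97+246)/365⌉ − ⌈(19·97+246)/365⌉ = ⌈2186/365⌉ − ⌈2089/365⌉ = 6 − 6 = 0
n=20: ⌈(21·97+246)/365⌉ − ⌈(20·97+246)/365⌉ = ⌈2283/365⌉ − ⌈2186/365⌉ = 7 − 6 = 1
n=21: ⌈(22·97+246)/365⌉ − ⌈(21·97+246)/365⌉ = ⌈2380/365⌉ − ⌈2283/365⌉ = 7 − 7 = 0
n=22: ⌈(23·97+246)/365⌉ − ⌈(22·97+246)/365⌉ = ⌈2477/365⌉ − ⌈2380/365⌉ = 7 − 7 = 0
n=23: ⌈(24·97+246)/365⌉ − ⌈(23·97+246)/365⌉ = ⌈2574/365⌉ − ⌈2477/365⌉ = 8 − 7 = 1
n=24: ⌈(25·97+246)/365⌉ − ⌈(24·97+246)/365⌉ = ⌈2671/365⌉ − ⌈2574/365⌉ = 8 − 8 = 0
n=25: ⌈(26·97+246)/365⌉ − ⌈(25·97+246)/365⌉ = ⌈2768/365⌉ − ⌈2671/365⌉ = 8 − 8 = 0
n=26: ⌈(27·97+246)/365⌉ − ⌈(26·97+246)/365⌉ = ⌈2865/365⌉ − ⌈2768/365⌉ = 8 − 8 = 0
n=27: ⌈(28·97+246)/365⌉ − ⌈(27·97+246)/365⌉ = ⌈2962/365⌉ − ⌈2865/365⌉ = 9 − 8 = 1
n=28: ⌈(29·97+246)/365⌉ − ⌈(28·97+246)/365⌉ = ⌈3059/365⌉ − ⌈2962/365⌉ = 9 − 9 = 0
n=29: ⌈(30·97+246)/365⌉ − ⌈(29·97+246)/365⌉ = ⌈3156/365⌉ − ⌈3059/365⌉ = 9 − 9 = 0
n=30: ⌈(31·97+246)/365⌉ − ⌈(30·97+246)/365⌉ = ⌈3253/365⌉ − ⌈3156/365⌉ = 9 − 9 = 0
n=31: ⌈(32·97+246)/365⌉ − ⌈(31·97+246)/365⌉ = ⌈3350/365⌉ − ⌈3253/365⌉ = 10 − 9 = 1
n=32: ⌈(33·97+246)/365⌉ − ⌈(32·97+246)/365⌉ = ⌈3447/365⌉ − ⌈3350/365⌉ = 10 − 10 = 0
n=33: ⌈(34·97+246)/365⌉ − ⌈(33·97+246)/365⌉ = ⌈3544/365⌉ − ⌈3447/365⌉ = 10 − 10 = 0
n=34: ⌈(35·97+246)/365⌉ − ⌈(34·97+246)/365⌉ = ⌈3641/365⌉ − ⌈3544/365⌉ = 10 − 10 = 0
n=35: ⌈(36·97+246)/365⌉ − ⌈(35·97+246)/365⌉ = ⌈3738/365⌉ − ⌈3641/365⌉ = 11 − 10 = 1
n=36: ⌈(37·97+246)/365⌉ − ⌈(36·97+246)/365⌉ = ⌈3835/365⌉ − ⌈3738/365⌉ = 11 − 11 = 0
n=37: ⌈(38·97+246)/365⌉ − ⌈(37·97+246)/365⌉ = ⌈3932/365⌉ − ⌈3835/365⌉ = 11 − 11 = 0
n=38: ⌈(39·97+246)/365⌉ − ⌈(38·97+246)/365⌉ = ⌈4029/365⌉ − ⌈3932/365⌉ = 12 − 11 = 1
n=39: ⌈(40·97+246)/365⌉ − ⌈(39·97+246)/365⌉ = ⌈4126/365⌉ − ⌈4029/365⌉ = 12 − 12 = 0
n=40: ⌈(41·97+246)/365⌉ − ⌈(40·97+246)/365⌉ = ⌈4223/365⌉ − ⌈4126/365⌉ = 12 − 12 = 0
n=41: ⌈(42·97+246)/365⌉ − ⌈(41·97+246)/365⌉ = ⌈4320/365⌉ − ⌈4223/365⌉ = 12 − 12 = 0
n=42: ⌈(43·97+246)/365⌉ − ⌈(42·97+246)/365⌉ = ⌈4417/365⌉ − ⌈4320/365⌉ = 13 − 12 = 1
n=43: ⌈(44·97+246)/365⌉ − ⌈(43·97+246)/365⌉ = ⌈4514/365⌉ − ⌈4417/365⌉ = 13 − 13 = 0
n=44: ⌈(45·97+246)/365⌉ − ⌈(44·97+246)/365⌉ = ⌈4611/365⌉ − ⌈4514/365⌉ = 13 − 13 = 0


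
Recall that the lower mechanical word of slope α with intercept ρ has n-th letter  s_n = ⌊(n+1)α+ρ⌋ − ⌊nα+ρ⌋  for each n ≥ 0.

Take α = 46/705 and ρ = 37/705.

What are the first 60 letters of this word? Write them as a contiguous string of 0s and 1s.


000000000000001000000000000001000000000000000100000000000000

n=0: ⌊(1·46+37)/705⌋ − ⌊(0·46+37)/705⌋ = ⌊83/705⌋ − ⌊37/705⌋ = 0 − 0 = 0
n=1: ⌊(2·46+37)/705⌋ − ⌊(1·46+37)/705⌋ = ⌊129/705⌋ − ⌊83/705⌋ = 0 − 0 = 0
n=2: ⌊(3·46+37)/705⌋ − ⌊(2·46+37)/705⌋ = ⌊175/705⌋ − ⌊129/705⌋ = 0 − 0 = 0
n=3: ⌊(4·46+37)/705⌋ − ⌊(3·46+37)/705⌋ = ⌊221/705⌋ − ⌊175/705⌋ = 0 − 0 = 0
n=4: ⌊(5·46+37)/705⌋ − ⌊(4·46+37)/705⌋ = ⌊267/705⌋ − ⌊221/705⌋ = 0 − 0 = 0
n=5: ⌊(6·46+37)/705⌋ − ⌊(5·46+37)/705⌋ = ⌊313/705⌋ − ⌊267/705⌋ = 0 − 0 = 0
n=6: ⌊(7·46+37)/705⌋ − ⌊(6·46+37)/705⌋ = ⌊359/705⌋ − ⌊313/705⌋ = 0 − 0 = 0
n=7: ⌊(8·46+37)/705⌋ − ⌊(7·46+37)/705⌋ = ⌊405/705⌋ − ⌊359/705⌋ = 0 − 0 = 0
n=8: ⌊(9·46+37)/705⌋ − ⌊(8·46+37)/705⌋ = ⌊451/705⌋ − ⌊405/705⌋ = 0 − 0 = 0
n=9: ⌊(10·46+37)/705⌋ − ⌊(9·46+37)/705⌋ = ⌊497/705⌋ − ⌊451/705⌋ = 0 − 0 = 0
n=10: ⌊(11·46+37)/705⌋ − ⌊(10·46+37)/705⌋ = ⌊543/705⌋ − ⌊497/705⌋ = 0 − 0 = 0
n=11: ⌊(12·46+37)/705⌋ − ⌊(11·46+37)/705⌋ = ⌊589/705⌋ − ⌊543/705⌋ = 0 − 0 = 0
n=12: ⌊(13·46+37)/705⌋ − ⌊(12·46+37)/705⌋ = ⌊635/705⌋ − ⌊589/705⌋ = 0 − 0 = 0
n=13: ⌊(14·46+37)/705⌋ − ⌊(13·46+37)/705⌋ = ⌊681/705⌋ − ⌊635/705⌋ = 0 − 0 = 0
n=14: ⌊(15·46+37)/705⌋ − ⌊(14·46+37)/705⌋ = ⌊727/705⌋ − ⌊681/705⌋ = 1 − 0 = 1
n=15: ⌊(16·46+37)/705⌋ − ⌊(15·46+37)/705⌋ = ⌊773/705⌋ − ⌊727/705⌋ = 1 − 1 = 0
n=16: ⌊(17·46+37)/705⌋ − ⌊(16·46+37)/705⌋ = ⌊819/705⌋ − ⌊773/705⌋ = 1 − 1 = 0
n=17: ⌊(18·46+37)/705⌋ − ⌊(17·46+37)/705⌋ = ⌊865/705⌋ − ⌊819/705⌋ = 1 − 1 = 0
n=18: ⌊(19·46+37)/705⌋ − ⌊(18·46+37)/705⌋ = ⌊911/705⌋ − ⌊865/705⌋ = 1 − 1 = 0
n=19: ⌊(20·46+37)/705⌋ − ⌊(19·46+37)/705⌋ = ⌊957/705⌋ − ⌊911/705⌋ = 1 − 1 = 0
n=20: ⌊(21·46+37)/705⌋ − ⌊(20·46+37)/705⌋ = ⌊1003/705⌋ − ⌊957/705⌋ = 1 − 1 = 0
n=21: ⌊(22·46+37)/705⌋ − ⌊(21·46+37)/705⌋ = ⌊1049/705⌋ − ⌊1003/705⌋ = 1 − 1 = 0
n=22: ⌊(23·46+37)/705⌋ − ⌊(22·46+37)/705⌋ = ⌊1095/705⌋ − ⌊1049/705⌋ = 1 − 1 = 0
n=23: ⌊(24·46+37)/705⌋ − ⌊(23·46+37)/705⌋ = ⌊1141/705⌋ − ⌊1095/705⌋ = 1 − 1 = 0
n=24: ⌊(25·46+37)/705⌋ − ⌊(24·46+37)/705⌋ = ⌊1187/705⌋ − ⌊1141/705⌋ = 1 − 1 = 0
n=25: ⌊(26·46+37)/705⌋ − ⌊(25·46+37)/705⌋ = ⌊1233/705⌋ − ⌊1187/705⌋ = 1 − 1 = 0
n=26: ⌊(27·46+37)/705⌋ − ⌊(26·46+37)/705⌋ = ⌊1279/705⌋ − ⌊1233/705⌋ = 1 − 1 = 0
n=27: ⌊(28·46+37)/705⌋ − ⌊(27·46+37)/705⌋ = ⌊1325/705⌋ − ⌊1279/705⌋ = 1 − 1 = 0
n=28: ⌊(29·46+37)/705⌋ − ⌊(28·46+37)/705⌋ = ⌊1371/705⌋ − ⌊1325/705⌋ = 1 − 1 = 0
n=29: ⌊(30·46+37)/705⌋ − ⌊(29·46+37)/705⌋ = ⌊1417/705⌋ − ⌊1371/705⌋ = 2 − 1 = 1
n=30: ⌊(31·46+37)/705⌋ − ⌊(30·46+37)/705⌋ = ⌊1463/705⌋ − ⌊1417/705⌋ = 2 − 2 = 0
n=31: ⌊(32·46+37)/705⌋ − ⌊(31·46+37)/705⌋ = ⌊1509/705⌋ − ⌊1463/705⌋ = 2 − 2 = 0
n=32: ⌊(33·46+37)/705⌋ − ⌊(32·46+37)/705⌋ = ⌊1555/705⌋ − ⌊1509/705⌋ = 2 − 2 = 0
n=33: ⌊(34·46+37)/705⌋ − ⌊(33·46+37)/705⌋ = ⌊1601/705⌋ − ⌊1555/705⌋ = 2 − 2 = 0
n=34: ⌊(35·46+37)/705⌋ − ⌊(34·46+37)/705⌋ = ⌊1647/705⌋ − ⌊1601/705⌋ = 2 − 2 = 0
n=35: ⌊(36·46+37)/705⌋ − ⌊(35·46+37)/705⌋ = ⌊1693/705⌋ − ⌊1647/705⌋ = 2 − 2 = 0
n=36: ⌊(37·46+37)/705⌋ − ⌊(36·46+37)/705⌋ = ⌊1739/705⌋ − ⌊1693/705⌋ = 2 − 2 = 0
n=37: ⌊(38·46+37)/705⌋ − ⌊(37·46+37)/705⌋ = ⌊1785/705⌋ − ⌊1739/705⌋ = 2 − 2 = 0
n=38: ⌊(39·46+37)/705⌋ − ⌊(38·46+37)/705⌋ = ⌊1831/705⌋ − ⌊1785/705⌋ = 2 − 2 = 0
n=39: ⌊(40·46+37)/705⌋ − ⌊(39·46+37)/705⌋ = ⌊1877/705⌋ − ⌊1831/705⌋ = 2 − 2 = 0
n=40: ⌊(41·46+37)/705⌋ − ⌊(40·46+37)/705⌋ = ⌊1923/705⌋ − ⌊1877/705⌋ = 2 − 2 = 0
n=41: ⌊(42·46+37)/705⌋ − ⌊(41·46+37)/705⌋ = ⌊1969/705⌋ − ⌊1923/705⌋ = 2 − 2 = 0
n=42: ⌊(43·46+37)/705⌋ − ⌊(42·46+37)/705⌋ = ⌊2015/705⌋ − ⌊1969/705⌋ = 2 − 2 = 0
n=43: ⌊(44·46+37)/705⌋ − ⌊(43·46+37)/705⌋ = ⌊2061/705⌋ − ⌊2015/705⌋ = 2 − 2 = 0
n=44: ⌊(45·46+37)/705⌋ − ⌊(44·46+37)/705⌋ = ⌊2107/705⌋ − ⌊2061/705⌋ = 2 − 2 = 0
n=45: ⌊(46·46+37)/705⌋ − ⌊(45·46+37)/705⌋ = ⌊2153/705⌋ − ⌊2107/705⌋ = 3 − 2 = 1
n=46: ⌊(47·46+37)/705⌋ − ⌊(46·46+37)/705⌋ = ⌊2199/705⌋ − ⌊2153/705⌋ = 3 − 3 = 0
n=47: ⌊(48·46+37)/705⌋ − ⌊(47·46+37)/705⌋ = ⌊2245/705⌋ − ⌊2199/705⌋ = 3 − 3 = 0
n=48: ⌊(49·46+37)/705⌋ − ⌊(48·46+37)/705⌋ = ⌊2291/705⌋ − ⌊2245/705⌋ = 3 − 3 = 0
n=49: ⌊(50·46+37)/705⌋ − ⌊(49·46+37)/705⌋ = ⌊2337/705⌋ − ⌊2291/705⌋ = 3 − 3 = 0
n=50: ⌊(51·46+37)/705⌋ − ⌊(50·46+37)/705⌋ = ⌊2383/705⌋ − ⌊2337/705⌋ = 3 − 3 = 0
n=51: ⌊(52·46+37)/705⌋ − ⌊(51·46+37)/705⌋ = ⌊2429/705⌋ − ⌊2383/705⌋ = 3 − 3 = 0
n=52: ⌊(53·46+37)/705⌋ − ⌊(52·46+37)/705⌋ = ⌊2475/705⌋ − ⌊2429/705⌋ = 3 − 3 = 0
n=53: ⌊(54·46+37)/705⌋ − ⌊(53·46+37)/705⌋ = ⌊2521/705⌋ − ⌊2475/705⌋ = 3 − 3 = 0
n=54: ⌊(55·46+37)/705⌋ − ⌊(54·46+37)/705⌋ = ⌊2567/705⌋ − ⌊2521/705⌋ = 3 − 3 = 0
n=55: ⌊(56·46+37)/705⌋ − ⌊(55·46+37)/705⌋ = ⌊2613/705⌋ − ⌊2567/705⌋ = 3 − 3 = 0
n=56: ⌊(57·46+37)/705⌋ − ⌊(56·46+37)/705⌋ = ⌊2659/705⌋ − ⌊2613/705⌋ = 3 − 3 = 0
n=57: ⌊(58·46+37)/705⌋ − ⌊(57·46+37)/705⌋ = ⌊2705/705⌋ − ⌊2659/705⌋ = 3 − 3 = 0
n=58: ⌊(59·46+37)/705⌋ − ⌊(58·46+37)/705⌋ = ⌊2751/705⌋ − ⌊2705/705⌋ = 3 − 3 = 0
n=59: ⌊(60·46+37)/705⌋ − ⌊(59·46+37)/705⌋ = ⌊2797/705⌋ − ⌊2751/705⌋ = 3 − 3 = 0
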